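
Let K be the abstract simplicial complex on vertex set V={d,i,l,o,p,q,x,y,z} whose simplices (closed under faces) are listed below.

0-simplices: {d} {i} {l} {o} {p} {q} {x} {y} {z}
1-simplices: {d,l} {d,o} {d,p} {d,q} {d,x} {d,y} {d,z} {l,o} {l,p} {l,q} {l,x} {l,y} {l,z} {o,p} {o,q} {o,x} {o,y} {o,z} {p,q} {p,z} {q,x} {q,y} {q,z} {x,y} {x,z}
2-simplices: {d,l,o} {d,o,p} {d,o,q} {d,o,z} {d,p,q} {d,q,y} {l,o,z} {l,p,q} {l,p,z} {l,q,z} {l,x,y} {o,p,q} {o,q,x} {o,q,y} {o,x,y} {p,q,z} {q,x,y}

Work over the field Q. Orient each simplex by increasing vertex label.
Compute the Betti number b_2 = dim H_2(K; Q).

n_0=9 n_1=25 n_2=17  [Q]
∂1: piv[dl,do,dp,dq,dx,dy,dz] rk=7  ker:lo,lp,lq,lx,ly,lz,op,oq,ox,oy,oz,pq,pz,qx,qy,qz,xy,xz
∂2: piv[dlo,dop,doq,doz,dpq,dqy,loz,lpq,lpz,lqz,lxy,oqx,oqy,oxy] rk=14  ker:opq,pqz,qxy
b_2=(17−14)−0=3

b_2=3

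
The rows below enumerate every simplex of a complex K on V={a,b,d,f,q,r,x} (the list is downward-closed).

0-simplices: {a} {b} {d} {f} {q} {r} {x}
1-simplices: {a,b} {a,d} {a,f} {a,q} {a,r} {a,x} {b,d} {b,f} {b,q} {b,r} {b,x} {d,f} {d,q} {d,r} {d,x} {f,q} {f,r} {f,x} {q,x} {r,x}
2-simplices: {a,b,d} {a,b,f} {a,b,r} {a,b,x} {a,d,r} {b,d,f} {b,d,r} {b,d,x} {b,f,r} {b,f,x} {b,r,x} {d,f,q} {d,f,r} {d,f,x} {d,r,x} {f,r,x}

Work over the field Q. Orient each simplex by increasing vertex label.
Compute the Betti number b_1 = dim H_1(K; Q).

b_1=3

n_0=7 n_1=20 n_2=16  [Q]
∂1: piv[ab,ad,af,aq,ar,ax] rk=6  ker:bd,bf,bq,br,bx,df,dq,dr,dx,fq,fr,fx,qx,rx
∂2: piv[abd,abf,abr,abx,adr,bdf,bdx,bfr,bfx,brx,dfq] rk=11  ker:bdr,dfr,dfx,drx,frx
b_1=(20−6)−11=3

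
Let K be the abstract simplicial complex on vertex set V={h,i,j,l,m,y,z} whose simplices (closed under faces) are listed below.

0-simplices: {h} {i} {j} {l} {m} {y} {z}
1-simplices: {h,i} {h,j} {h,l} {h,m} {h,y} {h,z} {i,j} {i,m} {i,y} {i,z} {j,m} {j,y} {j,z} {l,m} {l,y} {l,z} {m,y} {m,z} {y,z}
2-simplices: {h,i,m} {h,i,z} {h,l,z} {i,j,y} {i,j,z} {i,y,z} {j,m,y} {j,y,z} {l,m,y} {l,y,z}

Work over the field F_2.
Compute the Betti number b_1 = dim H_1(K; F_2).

b_1=4

n_0=7 n_1=19 n_2=10  [Z2]
∂1: piv[hi,hj,hl,hm,hy,hz] rk=6  ker:ij,im,iy,iz,jm,jy,jz,lm,ly,lz,my,mz,yz
∂2: piv[him,hiz,hlz,ijy,ijz,iyz,jmy,lmy,lyz] rk=9  ker:jyz
b_1=(19−6)−9=4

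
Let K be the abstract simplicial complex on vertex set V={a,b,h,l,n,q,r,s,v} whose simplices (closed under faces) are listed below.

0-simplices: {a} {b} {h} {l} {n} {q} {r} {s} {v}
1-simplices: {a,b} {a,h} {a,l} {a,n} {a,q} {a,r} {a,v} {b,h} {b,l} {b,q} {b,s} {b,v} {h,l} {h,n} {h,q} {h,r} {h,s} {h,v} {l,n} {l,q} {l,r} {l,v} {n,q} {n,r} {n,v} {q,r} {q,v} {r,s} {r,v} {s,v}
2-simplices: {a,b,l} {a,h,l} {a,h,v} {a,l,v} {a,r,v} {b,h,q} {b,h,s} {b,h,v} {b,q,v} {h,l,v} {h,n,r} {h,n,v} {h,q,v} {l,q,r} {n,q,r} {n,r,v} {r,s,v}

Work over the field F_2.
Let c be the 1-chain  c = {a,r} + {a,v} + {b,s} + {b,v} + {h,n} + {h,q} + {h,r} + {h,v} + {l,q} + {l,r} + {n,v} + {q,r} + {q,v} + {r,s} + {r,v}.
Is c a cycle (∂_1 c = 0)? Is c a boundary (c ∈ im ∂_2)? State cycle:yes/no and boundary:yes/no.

cycle:yes boundary:no

n_0=9 n_1=30 n_2=17  [Z2]
∂1: piv[ab,ah,al,an,aq,ar,av,bs] rk=8  ker:bh,bl,bq,bv,hl,hn,hq,hr,hs,hv,ln,lq,lr,lv,nq,nr,nv,qr,qv,rs,rv,sv
∂2: piv[abl,ahl,ahv,alv,arv,bhq,bhs,bhv,bqv,hnr,hnv,lqr,nqr,nrv,rsv] rk=15  ker:hlv,hqv
∂1c = 0
c vs im∂2: residual ≠ 0 ⇒ not boundary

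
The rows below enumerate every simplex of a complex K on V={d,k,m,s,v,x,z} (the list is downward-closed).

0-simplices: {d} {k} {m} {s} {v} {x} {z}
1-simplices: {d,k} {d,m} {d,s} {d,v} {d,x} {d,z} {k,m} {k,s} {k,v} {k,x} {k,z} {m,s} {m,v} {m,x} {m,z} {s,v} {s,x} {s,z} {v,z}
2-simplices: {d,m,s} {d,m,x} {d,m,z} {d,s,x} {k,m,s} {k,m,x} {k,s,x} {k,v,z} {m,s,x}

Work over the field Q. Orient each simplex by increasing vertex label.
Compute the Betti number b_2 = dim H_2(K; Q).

b_2=2

n_0=7 n_1=19 n_2=9  [Q]
∂1: piv[dk,dm,ds,dv,dx,dz] rk=6  ker:km,ks,kv,kx,kz,ms,mv,mx,mz,sv,sx,sz,vz
∂2: piv[dms,dmx,dmz,dsx,kms,kmx,kvz] rk=7  ker:ksx,msx
b_2=(9−7)−0=2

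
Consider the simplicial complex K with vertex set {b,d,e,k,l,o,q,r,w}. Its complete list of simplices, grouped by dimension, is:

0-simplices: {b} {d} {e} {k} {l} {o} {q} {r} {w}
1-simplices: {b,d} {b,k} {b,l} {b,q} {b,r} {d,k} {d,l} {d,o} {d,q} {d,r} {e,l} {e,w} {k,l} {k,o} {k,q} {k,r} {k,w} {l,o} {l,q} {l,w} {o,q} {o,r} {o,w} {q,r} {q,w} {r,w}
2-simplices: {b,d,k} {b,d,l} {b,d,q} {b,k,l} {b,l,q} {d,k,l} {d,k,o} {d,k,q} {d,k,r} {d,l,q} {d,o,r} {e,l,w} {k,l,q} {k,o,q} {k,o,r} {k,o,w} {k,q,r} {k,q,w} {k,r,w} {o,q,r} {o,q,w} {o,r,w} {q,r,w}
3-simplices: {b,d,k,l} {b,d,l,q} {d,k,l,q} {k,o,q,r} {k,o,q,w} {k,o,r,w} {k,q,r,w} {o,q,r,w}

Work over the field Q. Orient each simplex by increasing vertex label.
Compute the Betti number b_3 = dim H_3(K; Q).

b_3=1

n_0=9 n_1=26 n_2=23 n_3=8  [Q]
∂1: piv[bd,bk,bl,bq,br,do,el,ew] rk=8  ker:dk,dl,dq,dr,kl,ko,kq,kr,kw,lo,lq,lw,oq,or,ow,qr,qw,rw
∂2: piv[bdk,bdl,bdq,bkl,blq,dko,dkq,dkr,dor,elw,koq,kow,kqr,kqw,krw] rk=15  ker:dkl,dlq,klq,kor,oqr,oqw,orw,qrw
∂3: piv[bdkl,bdlq,dklq,koqr,koqw,korw,kqrw] rk=7  ker:oqrw
b_3=(8−7)−0=1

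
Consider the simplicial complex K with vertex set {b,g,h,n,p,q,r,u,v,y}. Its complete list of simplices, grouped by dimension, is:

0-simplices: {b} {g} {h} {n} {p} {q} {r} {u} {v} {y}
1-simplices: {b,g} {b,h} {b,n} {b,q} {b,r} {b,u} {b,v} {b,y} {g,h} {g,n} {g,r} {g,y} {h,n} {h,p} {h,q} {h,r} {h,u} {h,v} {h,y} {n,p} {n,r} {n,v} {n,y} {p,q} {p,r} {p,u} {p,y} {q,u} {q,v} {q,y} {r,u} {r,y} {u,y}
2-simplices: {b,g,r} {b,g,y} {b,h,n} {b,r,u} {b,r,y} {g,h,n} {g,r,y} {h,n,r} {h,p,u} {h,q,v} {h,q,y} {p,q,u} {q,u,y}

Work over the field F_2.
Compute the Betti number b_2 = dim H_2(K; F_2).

b_2=1

n_0=10 n_1=33 n_2=13  [Z2]
∂1: piv[bg,bh,bn,bq,br,bu,bv,by,hp] rk=9  ker:gh,gn,gr,gy,hn,hq,hr,hu,hv,hy,np,nr,nv,ny,pq,pr,pu,py,qu,qv,qy,ru,ry,uy
∂2: piv[bgr,bgy,bhn,bru,bry,ghn,hnr,hpu,hqv,hqy,pqu,quy] rk=12  ker:gry
b_2=(13−12)−0=1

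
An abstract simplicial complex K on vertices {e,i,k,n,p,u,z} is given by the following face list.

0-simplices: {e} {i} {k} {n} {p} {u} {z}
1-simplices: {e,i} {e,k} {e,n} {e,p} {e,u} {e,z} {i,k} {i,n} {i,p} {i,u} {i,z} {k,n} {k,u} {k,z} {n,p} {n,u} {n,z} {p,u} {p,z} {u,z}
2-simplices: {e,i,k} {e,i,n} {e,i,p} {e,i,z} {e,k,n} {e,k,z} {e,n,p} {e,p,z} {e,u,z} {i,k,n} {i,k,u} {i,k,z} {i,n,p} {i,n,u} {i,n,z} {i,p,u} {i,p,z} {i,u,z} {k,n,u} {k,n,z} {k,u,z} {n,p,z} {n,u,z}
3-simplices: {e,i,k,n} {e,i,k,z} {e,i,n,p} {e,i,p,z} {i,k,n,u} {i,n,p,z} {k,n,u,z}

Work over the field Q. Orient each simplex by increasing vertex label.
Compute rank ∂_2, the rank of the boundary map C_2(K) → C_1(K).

n_0=7 n_1=20 n_2=23 n_3=7  [Q]
∂1: piv[ei,ek,en,ep,eu,ez] rk=6  ker:ik,in,ip,iu,iz,kn,ku,kz,np,nu,nz,pu,pz,uz
∂2: piv[eik,ein,eip,eiz,ekn,ekz,enp,epz,euz,iku,inu,inz,ipu,iuz] rk=14  ker:ikn,ikz,inp,ipz,knu,knz,kuz,npz,nuz
∂3: piv[eikn,eikz,einp,eipz,iknu,inpz,knuz] rk=7
rk∂_2=14

rank∂_2=14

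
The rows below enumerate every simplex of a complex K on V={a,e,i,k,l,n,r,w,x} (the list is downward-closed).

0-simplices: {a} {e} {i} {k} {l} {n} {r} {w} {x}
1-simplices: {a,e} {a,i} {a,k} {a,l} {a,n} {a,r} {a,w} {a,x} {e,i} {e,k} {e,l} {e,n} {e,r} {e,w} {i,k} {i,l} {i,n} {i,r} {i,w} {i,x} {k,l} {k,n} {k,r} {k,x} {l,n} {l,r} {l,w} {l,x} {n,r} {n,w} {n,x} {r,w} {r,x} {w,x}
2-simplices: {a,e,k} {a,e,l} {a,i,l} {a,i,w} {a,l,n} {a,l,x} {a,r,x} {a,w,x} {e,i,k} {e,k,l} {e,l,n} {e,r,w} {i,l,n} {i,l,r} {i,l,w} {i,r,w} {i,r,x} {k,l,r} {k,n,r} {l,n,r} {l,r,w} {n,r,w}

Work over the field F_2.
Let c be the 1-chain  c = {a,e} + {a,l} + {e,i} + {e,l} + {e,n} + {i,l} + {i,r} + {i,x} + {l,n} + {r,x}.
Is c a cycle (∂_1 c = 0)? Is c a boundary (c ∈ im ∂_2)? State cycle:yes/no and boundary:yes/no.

n_0=9 n_1=34 n_2=22  [Z2]
∂1: piv[ae,ai,ak,al,an,ar,aw,ax] rk=8  ker:ei,ek,el,en,er,ew,ik,il,in,ir,iw,ix,kl,kn,kr,kx,ln,lr,lw,lx,nr,nw,nx,rw,rx,wx
∂2: piv[aek,ael,ail,aiw,aln,alx,arx,awx,eik,ekl,eln,erw,iln,ilr,ilw,irw,irx,klr,knr,lnr,nrw] rk=21  ker:lrw
∂1c = 0
c vs im∂2: residual ≠ 0 ⇒ not boundary

cycle:yes boundary:no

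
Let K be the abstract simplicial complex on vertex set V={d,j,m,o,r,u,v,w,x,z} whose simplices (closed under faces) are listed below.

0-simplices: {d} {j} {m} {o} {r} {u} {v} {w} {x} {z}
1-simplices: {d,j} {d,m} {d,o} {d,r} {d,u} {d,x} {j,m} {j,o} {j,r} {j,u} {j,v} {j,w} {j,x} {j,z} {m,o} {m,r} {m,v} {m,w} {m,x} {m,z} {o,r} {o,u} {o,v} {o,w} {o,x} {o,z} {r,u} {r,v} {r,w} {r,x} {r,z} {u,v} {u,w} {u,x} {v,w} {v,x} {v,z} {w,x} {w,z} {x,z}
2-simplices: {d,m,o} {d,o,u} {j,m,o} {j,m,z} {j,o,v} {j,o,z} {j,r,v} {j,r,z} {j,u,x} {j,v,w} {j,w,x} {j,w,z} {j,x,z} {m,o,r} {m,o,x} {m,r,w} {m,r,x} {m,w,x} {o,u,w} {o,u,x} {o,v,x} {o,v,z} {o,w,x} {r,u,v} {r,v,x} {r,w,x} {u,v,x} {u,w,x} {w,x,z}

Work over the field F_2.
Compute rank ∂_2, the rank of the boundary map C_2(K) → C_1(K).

rank∂_2=26

n_0=10 n_1=40 n_2=29  [Z2]
∂1: piv[dj,dm,do,dr,du,dx,jv,jw,jz] rk=9  ker:jm,jo,jr,ju,jx,mo,mr,mv,mw,mx,mz,or,ou,ov,ow,ox,oz,ru,rv,rw,rx,rz,uv,uw,ux,vw,vx,vz,wx,wz,xz
∂2: piv[dmo,dou,jmo,jmz,jov,joz,jrv,jrz,jux,jvw,jwx,jwz,jxz,mor,mox,mrw,mrx,mwx,ouw,oux,ovx,ovz,owx,ruv,rvx,uvx] rk=26  ker:rwx,uwx,wxz
rk∂_2=26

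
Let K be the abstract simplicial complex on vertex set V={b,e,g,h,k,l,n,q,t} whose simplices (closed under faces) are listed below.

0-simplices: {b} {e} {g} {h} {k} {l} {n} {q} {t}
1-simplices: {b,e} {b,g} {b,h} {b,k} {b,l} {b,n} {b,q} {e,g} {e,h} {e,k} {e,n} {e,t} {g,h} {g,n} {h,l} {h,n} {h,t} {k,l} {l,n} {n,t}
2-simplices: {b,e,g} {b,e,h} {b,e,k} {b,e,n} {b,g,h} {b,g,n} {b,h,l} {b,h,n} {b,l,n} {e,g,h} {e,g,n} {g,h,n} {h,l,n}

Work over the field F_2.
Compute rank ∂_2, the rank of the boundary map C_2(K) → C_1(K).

rank∂_2=9

n_0=9 n_1=20 n_2=13  [Z2]
∂1: piv[be,bg,bh,bk,bl,bn,bq,et] rk=8  ker:eg,eh,ek,en,gh,gn,hl,hn,ht,kl,ln,nt
∂2: piv[beg,beh,bek,ben,bgh,bgn,bhl,bhn,bln] rk=9  ker:egh,egn,ghn,hln
rk∂_2=9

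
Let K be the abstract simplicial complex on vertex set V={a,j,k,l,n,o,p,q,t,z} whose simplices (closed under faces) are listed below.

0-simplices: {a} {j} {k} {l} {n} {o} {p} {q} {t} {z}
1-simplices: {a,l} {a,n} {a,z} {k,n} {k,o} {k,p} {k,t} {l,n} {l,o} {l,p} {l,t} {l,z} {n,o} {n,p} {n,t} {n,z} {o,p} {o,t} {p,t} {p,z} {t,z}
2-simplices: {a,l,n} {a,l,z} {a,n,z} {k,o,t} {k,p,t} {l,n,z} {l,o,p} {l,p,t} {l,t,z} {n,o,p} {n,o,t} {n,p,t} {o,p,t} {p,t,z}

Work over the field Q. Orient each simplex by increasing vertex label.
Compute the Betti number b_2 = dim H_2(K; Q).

n_0=10 n_1=21 n_2=14  [Q]
∂1: piv[al,an,az,kn,ko,kp,kt] rk=7  ker:ln,lo,lp,lt,lz,no,np,nt,nz,op,ot,pt,pz,tz
∂2: piv[aln,alz,anz,kot,kpt,lop,lpt,ltz,nop,not,npt,ptz] rk=12  ker:lnz,opt
b_2=(14−12)−0=2

b_2=2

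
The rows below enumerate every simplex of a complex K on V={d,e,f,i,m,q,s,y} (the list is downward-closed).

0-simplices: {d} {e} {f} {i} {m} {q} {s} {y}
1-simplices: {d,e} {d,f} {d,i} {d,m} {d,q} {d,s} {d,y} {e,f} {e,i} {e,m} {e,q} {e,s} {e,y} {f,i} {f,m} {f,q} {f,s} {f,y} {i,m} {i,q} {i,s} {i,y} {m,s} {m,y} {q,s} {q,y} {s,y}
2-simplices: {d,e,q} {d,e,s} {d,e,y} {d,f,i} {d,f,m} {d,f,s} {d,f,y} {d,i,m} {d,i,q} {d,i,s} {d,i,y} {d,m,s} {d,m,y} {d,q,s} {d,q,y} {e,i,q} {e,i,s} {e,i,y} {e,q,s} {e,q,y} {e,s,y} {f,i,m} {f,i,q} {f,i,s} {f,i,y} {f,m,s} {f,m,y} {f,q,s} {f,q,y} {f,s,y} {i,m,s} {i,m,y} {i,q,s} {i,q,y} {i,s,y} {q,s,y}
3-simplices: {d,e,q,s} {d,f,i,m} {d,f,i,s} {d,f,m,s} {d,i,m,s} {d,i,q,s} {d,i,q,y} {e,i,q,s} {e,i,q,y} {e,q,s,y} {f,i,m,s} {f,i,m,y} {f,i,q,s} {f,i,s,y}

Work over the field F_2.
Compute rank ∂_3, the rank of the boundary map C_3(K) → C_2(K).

n_0=8 n_1=27 n_2=36 n_3=14  [Z2]
∂1: piv[de,df,di,dm,dq,ds,dy] rk=7  ker:ef,ei,em,eq,es,ey,fi,fm,fq,fs,fy,im,iq,is,iy,ms,my,qs,qy,sy
∂2: piv[deq,des,dey,dfi,dfm,dfs,dfy,dim,diq,dis,diy,dms,dmy,dqs,dqy,eiq,esy,fiq] rk=18  ker:eis,eiy,eqs,eqy,fim,fis,fiy,fms,fmy,fqs,fqy,fsy,ims,imy,iqs,iqy,isy,qsy
∂3: piv[deqs,dfim,dfis,dfms,dims,diqs,diqy,eiqs,eiqy,eqsy,fimy,fiqs,fisy] rk=13  ker:fims
rk∂_3=13

rank∂_3=13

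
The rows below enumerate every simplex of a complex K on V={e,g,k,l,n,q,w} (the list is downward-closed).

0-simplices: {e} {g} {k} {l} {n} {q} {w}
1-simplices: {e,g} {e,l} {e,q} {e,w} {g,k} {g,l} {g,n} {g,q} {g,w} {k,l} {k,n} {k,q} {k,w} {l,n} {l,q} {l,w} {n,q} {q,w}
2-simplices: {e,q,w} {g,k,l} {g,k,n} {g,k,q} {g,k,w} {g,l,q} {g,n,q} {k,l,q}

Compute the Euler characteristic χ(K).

n_0=7 n_1=18 n_2=8
χ=+7−18+8=-3

χ(K)=-3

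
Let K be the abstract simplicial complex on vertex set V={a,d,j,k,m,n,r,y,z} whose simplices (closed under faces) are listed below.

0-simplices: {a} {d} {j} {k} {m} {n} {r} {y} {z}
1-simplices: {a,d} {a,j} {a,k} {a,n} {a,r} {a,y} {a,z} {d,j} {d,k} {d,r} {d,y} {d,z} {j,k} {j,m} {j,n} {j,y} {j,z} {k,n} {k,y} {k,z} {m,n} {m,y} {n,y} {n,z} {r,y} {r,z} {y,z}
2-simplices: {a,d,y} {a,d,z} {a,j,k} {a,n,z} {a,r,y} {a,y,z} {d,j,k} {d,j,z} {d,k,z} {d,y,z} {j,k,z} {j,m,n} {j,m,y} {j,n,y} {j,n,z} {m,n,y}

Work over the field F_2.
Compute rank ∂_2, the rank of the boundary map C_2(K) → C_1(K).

n_0=9 n_1=27 n_2=16  [Z2]
∂1: piv[ad,aj,ak,an,ar,ay,az,jm] rk=8  ker:dj,dk,dr,dy,dz,jk,jn,jy,jz,kn,ky,kz,mn,my,ny,nz,ry,rz,yz
∂2: piv[ady,adz,ajk,anz,ary,ayz,djk,djz,dkz,jmn,jmy,jny,jnz] rk=13  ker:dyz,jkz,mny
rk∂_2=13

rank∂_2=13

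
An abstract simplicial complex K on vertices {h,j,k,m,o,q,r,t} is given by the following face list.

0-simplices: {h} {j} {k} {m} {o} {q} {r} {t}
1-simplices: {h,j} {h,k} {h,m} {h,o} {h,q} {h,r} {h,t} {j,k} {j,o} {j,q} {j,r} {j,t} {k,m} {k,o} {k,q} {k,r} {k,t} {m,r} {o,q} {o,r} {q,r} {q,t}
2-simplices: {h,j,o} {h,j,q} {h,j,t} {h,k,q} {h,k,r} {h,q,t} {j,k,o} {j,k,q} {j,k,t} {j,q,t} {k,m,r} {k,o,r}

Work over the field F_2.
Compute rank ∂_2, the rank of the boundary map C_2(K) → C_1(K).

n_0=8 n_1=22 n_2=12  [Z2]
∂1: piv[hj,hk,hm,ho,hq,hr,ht] rk=7  ker:jk,jo,jq,jr,jt,km,ko,kq,kr,kt,mr,oq,or,qr,qt
∂2: piv[hjo,hjq,hjt,hkq,hkr,hqt,jko,jkq,jkt,kmr,kor] rk=11  ker:jqt
rk∂_2=11

rank∂_2=11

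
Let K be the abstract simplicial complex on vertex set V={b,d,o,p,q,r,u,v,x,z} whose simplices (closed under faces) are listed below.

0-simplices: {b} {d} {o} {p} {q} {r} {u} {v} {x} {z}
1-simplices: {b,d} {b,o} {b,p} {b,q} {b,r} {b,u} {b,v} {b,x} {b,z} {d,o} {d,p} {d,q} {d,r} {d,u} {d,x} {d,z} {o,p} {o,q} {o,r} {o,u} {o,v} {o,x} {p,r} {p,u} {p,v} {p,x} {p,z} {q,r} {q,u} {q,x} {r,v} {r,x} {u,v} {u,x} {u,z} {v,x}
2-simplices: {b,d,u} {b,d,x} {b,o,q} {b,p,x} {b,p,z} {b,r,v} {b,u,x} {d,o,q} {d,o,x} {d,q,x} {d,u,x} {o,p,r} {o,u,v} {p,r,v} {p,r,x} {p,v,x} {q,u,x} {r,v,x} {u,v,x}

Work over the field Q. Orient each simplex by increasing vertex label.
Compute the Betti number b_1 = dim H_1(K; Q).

b_1=10

n_0=10 n_1=36 n_2=19  [Q]
∂1: piv[bd,bo,bp,bq,br,bu,bv,bx,bz] rk=9  ker:do,dp,dq,dr,du,dx,dz,op,oq,or,ou,ov,ox,pr,pu,pv,px,pz,qr,qu,qx,rv,rx,uv,ux,uz,vx
∂2: piv[bdu,bdx,boq,bpx,bpz,brv,bux,doq,dox,dqx,opr,ouv,prv,prx,pvx,qux,uvx] rk=17  ker:dux,rvx
b_1=(36−9)−17=10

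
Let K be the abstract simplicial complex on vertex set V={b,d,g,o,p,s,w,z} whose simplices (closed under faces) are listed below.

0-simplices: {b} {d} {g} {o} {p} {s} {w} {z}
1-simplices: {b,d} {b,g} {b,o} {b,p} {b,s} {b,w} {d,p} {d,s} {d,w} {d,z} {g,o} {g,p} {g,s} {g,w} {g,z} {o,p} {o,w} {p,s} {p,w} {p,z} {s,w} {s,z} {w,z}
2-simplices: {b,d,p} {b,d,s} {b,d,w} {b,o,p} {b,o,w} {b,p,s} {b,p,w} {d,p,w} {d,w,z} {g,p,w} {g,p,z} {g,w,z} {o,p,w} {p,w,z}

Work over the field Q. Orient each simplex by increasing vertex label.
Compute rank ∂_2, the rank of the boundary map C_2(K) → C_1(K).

rank∂_2=11

n_0=8 n_1=23 n_2=14  [Q]
∂1: piv[bd,bg,bo,bp,bs,bw,dz] rk=7  ker:dp,ds,dw,go,gp,gs,gw,gz,op,ow,ps,pw,pz,sw,sz,wz
∂2: piv[bdp,bds,bdw,bop,bow,bps,bpw,dwz,gpw,gpz,gwz] rk=11  ker:dpw,opw,pwz
rk∂_2=11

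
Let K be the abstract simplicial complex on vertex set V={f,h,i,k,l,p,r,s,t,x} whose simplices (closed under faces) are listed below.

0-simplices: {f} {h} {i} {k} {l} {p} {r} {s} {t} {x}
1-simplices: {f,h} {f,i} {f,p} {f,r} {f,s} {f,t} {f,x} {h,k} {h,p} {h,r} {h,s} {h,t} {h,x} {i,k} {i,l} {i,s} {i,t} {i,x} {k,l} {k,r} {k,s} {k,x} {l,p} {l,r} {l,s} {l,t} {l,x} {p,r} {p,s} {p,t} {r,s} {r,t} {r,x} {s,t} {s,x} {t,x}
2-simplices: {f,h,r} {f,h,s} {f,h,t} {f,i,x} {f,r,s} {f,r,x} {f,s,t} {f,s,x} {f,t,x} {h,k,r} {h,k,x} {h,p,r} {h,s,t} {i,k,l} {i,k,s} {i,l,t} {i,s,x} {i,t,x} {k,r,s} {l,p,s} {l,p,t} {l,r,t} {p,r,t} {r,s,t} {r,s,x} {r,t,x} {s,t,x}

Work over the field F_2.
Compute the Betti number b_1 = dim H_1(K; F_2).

b_1=4

n_0=10 n_1=36 n_2=27  [Z2]
∂1: piv[fh,fi,fp,fr,fs,ft,fx,hk,il] rk=9  ker:hp,hr,hs,ht,hx,ik,is,it,ix,kl,kr,ks,kx,lp,lr,ls,lt,lx,pr,ps,pt,rs,rt,rx,st,sx,tx
∂2: piv[fhr,fhs,fht,fix,frs,frx,fst,fsx,ftx,hkr,hkx,hpr,ikl,iks,ilt,isx,itx,krs,lps,lpt,lrt,prt,rst] rk=23  ker:hst,rsx,rtx,stx
b_1=(36−9)−23=4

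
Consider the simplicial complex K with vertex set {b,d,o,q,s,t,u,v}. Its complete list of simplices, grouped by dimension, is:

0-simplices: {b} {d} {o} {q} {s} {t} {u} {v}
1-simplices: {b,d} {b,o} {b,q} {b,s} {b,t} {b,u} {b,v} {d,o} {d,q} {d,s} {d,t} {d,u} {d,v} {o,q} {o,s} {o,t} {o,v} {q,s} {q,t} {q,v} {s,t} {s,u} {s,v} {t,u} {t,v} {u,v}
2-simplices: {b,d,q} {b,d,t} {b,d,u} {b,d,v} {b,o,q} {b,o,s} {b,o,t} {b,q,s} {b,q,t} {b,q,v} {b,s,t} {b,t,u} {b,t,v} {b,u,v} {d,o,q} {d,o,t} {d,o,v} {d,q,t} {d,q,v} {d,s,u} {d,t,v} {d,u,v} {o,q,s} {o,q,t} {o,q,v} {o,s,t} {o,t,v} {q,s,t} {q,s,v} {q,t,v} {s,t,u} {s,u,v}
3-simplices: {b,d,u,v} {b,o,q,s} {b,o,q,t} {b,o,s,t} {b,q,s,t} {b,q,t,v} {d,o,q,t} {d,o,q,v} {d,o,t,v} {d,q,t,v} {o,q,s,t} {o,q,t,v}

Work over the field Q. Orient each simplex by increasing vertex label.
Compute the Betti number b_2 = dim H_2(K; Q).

n_0=8 n_1=26 n_2=32 n_3=12  [Q]
∂1: piv[bd,bo,bq,bs,bt,bu,bv] rk=7  ker:do,dq,ds,dt,du,dv,oq,os,ot,ov,qs,qt,qv,st,su,sv,tu,tv,uv
∂2: piv[bdq,bdt,bdu,bdv,boq,bos,bot,bqs,bqt,bqv,bst,btu,btv,buv,doq,dov,dsu,qsv,stu] rk=19  ker:dot,dqt,dqv,dtv,duv,oqs,oqt,oqv,ost,otv,qst,qtv,suv
∂3: piv[bduv,boqs,boqt,bost,bqst,bqtv,doqt,doqv,dotv,dqtv] rk=10  ker:oqst,oqtv
b_2=(32−19)−10=3

b_2=3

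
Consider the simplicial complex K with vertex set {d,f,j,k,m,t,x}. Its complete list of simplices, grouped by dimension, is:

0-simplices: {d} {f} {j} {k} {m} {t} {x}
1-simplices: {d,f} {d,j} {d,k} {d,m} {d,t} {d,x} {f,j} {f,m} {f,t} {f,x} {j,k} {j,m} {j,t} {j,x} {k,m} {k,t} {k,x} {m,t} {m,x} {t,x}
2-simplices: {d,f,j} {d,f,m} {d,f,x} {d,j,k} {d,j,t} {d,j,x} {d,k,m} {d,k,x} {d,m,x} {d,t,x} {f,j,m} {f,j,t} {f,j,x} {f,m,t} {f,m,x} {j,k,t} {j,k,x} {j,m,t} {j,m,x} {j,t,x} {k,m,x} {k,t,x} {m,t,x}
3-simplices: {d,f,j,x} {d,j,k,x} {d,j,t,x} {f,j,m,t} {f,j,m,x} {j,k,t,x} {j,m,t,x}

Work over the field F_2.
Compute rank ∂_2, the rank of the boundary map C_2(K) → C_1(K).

rank∂_2=14

n_0=7 n_1=20 n_2=23 n_3=7  [Z2]
∂1: piv[df,dj,dk,dm,dt,dx] rk=6  ker:fj,fm,ft,fx,jk,jm,jt,jx,km,kt,kx,mt,mx,tx
∂2: piv[dfj,dfm,dfx,djk,djt,djx,dkm,dkx,dmx,dtx,fjm,fjt,fmt,jkt] rk=14  ker:fjx,fmx,jkx,jmt,jmx,jtx,kmx,ktx,mtx
∂3: piv[dfjx,djkx,djtx,fjmt,fjmx,jktx,jmtx] rk=7
rk∂_2=14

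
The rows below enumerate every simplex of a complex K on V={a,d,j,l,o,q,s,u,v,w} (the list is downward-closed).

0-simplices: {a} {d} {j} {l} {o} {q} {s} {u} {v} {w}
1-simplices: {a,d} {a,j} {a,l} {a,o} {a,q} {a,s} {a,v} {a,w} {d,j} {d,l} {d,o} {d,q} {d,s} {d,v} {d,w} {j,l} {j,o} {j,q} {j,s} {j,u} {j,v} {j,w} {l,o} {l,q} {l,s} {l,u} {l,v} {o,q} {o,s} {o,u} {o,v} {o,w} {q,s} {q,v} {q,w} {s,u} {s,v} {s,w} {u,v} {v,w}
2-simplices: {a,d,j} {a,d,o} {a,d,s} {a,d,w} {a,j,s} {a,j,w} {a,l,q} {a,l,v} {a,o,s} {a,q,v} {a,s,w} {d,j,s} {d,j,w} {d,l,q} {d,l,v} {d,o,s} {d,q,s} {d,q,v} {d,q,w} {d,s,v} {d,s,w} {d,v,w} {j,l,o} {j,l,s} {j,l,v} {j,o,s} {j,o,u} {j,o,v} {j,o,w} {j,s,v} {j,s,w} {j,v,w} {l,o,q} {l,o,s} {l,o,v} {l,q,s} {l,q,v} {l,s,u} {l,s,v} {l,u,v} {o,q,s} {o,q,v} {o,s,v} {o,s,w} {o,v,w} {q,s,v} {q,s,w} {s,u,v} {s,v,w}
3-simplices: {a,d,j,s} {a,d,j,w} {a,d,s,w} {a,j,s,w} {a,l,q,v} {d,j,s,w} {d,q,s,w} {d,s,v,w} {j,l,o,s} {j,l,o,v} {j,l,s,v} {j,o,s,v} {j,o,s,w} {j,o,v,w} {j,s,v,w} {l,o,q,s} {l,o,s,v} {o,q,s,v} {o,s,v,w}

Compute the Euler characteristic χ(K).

n_0=10 n_1=40 n_2=49 n_3=19
χ=+10−40+49−19=0

χ(K)=0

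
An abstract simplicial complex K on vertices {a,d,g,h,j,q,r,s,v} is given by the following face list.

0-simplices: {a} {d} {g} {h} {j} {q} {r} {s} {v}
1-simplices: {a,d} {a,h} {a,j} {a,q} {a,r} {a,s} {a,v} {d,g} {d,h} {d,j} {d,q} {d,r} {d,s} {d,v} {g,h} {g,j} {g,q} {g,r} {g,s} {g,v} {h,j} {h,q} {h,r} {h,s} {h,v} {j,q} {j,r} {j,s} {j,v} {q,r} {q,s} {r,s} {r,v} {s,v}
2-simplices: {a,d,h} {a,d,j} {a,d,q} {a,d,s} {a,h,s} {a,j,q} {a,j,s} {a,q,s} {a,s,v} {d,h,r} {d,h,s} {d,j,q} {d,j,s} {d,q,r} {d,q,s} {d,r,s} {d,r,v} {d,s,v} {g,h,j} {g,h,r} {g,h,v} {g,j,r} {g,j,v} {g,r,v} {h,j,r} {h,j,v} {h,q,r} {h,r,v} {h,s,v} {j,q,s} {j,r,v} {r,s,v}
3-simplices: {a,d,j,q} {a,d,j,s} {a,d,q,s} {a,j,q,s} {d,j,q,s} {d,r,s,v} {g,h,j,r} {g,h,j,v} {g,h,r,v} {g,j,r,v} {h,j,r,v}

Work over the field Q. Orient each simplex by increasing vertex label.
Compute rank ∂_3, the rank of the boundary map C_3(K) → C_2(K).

n_0=9 n_1=34 n_2=32 n_3=11  [Q]
∂1: piv[ad,ah,aj,aq,ar,as,av,dg] rk=8  ker:dh,dj,dq,dr,ds,dv,gh,gj,gq,gr,gs,gv,hj,hq,hr,hs,hv,jq,jr,js,jv,qr,qs,rs,rv,sv
∂2: piv[adh,adj,adq,ads,ahs,ajq,ajs,aqs,asv,dhr,dqr,drs,drv,dsv,ghj,ghr,ghv,gjr,gjv,grv,hqr] rk=21  ker:dhs,djq,djs,dqs,hjr,hjv,hrv,hsv,jqs,jrv,rsv
∂3: piv[adjq,adjs,adqs,ajqs,drsv,ghjr,ghjv,ghrv,gjrv] rk=9  ker:djqs,hjrv
rk∂_3=9

rank∂_3=9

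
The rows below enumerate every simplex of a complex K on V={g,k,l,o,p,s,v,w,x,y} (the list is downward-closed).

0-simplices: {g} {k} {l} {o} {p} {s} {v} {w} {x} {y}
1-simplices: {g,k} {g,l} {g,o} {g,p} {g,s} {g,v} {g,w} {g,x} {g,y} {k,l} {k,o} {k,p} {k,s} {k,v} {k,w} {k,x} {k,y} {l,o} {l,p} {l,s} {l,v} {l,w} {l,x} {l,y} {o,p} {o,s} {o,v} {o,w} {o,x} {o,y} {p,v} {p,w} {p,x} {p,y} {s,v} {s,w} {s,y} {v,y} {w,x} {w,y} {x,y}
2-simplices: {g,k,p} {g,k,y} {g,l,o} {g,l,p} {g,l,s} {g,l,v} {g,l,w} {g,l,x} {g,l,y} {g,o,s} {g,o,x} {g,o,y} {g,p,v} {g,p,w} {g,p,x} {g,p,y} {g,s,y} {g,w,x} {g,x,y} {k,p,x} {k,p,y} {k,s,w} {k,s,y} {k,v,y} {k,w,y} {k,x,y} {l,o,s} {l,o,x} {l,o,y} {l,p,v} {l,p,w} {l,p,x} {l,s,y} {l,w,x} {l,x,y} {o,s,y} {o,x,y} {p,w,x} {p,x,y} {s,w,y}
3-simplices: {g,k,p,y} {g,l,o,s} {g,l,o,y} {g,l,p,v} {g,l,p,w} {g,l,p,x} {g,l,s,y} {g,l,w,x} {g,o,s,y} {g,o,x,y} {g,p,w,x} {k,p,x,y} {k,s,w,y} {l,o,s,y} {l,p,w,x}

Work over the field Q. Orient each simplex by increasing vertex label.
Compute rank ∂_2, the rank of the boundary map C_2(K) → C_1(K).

n_0=10 n_1=41 n_2=40 n_3=15  [Q]
∂1: piv[gk,gl,go,gp,gs,gv,gw,gx,gy] rk=9  ker:kl,ko,kp,ks,kv,kw,kx,ky,lo,lp,ls,lv,lw,lx,ly,op,os,ov,ow,ox,oy,pv,pw,px,py,sv,sw,sy,vy,wx,wy,xy
∂2: piv[gkp,gky,glo,glp,gls,glv,glw,glx,gly,gos,gox,goy,gpv,gpw,gpx,gpy,gsy,gwx,gxy,kpx,ksw,ksy,kvy,kwy] rk=24  ker:kpy,kxy,los,lox,loy,lpv,lpw,lpx,lsy,lwx,lxy,osy,oxy,pwx,pxy,swy
∂3: piv[gkpy,glos,gloy,glpv,glpw,glpx,glsy,glwx,gosy,goxy,gpwx,kpxy,kswy] rk=13  ker:losy,lpwx
rk∂_2=24

rank∂_2=24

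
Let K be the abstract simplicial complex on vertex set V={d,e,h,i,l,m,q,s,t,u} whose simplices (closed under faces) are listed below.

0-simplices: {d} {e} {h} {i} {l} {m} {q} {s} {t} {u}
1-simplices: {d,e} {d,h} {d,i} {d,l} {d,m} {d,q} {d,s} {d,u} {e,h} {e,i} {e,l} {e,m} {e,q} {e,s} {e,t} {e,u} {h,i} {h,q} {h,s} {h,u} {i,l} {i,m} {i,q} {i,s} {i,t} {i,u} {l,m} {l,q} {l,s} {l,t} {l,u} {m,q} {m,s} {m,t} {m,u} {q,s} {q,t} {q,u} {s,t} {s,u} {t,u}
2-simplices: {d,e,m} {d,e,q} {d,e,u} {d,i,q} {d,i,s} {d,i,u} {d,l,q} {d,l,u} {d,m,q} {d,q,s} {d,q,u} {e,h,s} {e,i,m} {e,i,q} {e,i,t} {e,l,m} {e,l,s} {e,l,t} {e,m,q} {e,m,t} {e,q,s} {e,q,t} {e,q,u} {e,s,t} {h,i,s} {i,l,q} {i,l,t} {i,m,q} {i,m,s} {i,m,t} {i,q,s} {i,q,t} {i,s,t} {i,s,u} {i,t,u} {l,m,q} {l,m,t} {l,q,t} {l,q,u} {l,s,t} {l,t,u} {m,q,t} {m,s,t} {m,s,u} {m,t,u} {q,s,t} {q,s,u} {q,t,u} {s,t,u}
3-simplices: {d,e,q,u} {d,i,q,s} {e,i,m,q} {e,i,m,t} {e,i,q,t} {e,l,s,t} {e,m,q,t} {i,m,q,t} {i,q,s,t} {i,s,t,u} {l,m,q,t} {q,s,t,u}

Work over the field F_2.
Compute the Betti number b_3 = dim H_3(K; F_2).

b_3=1

n_0=10 n_1=41 n_2=49 n_3=12  [Z2]
∂1: piv[de,dh,di,dl,dm,dq,ds,du,et] rk=9  ker:eh,ei,el,em,eq,es,eu,hi,hq,hs,hu,il,im,iq,is,it,iu,lm,lq,ls,lt,lu,mq,ms,mt,mu,qs,qt,qu,st,su,tu
∂2: piv[dem,deq,deu,diq,dis,diu,dlq,dlu,dmq,dqs,dqu,ehs,eim,eiq,eit,elm,els,elt,emt,eqs,eqt,est,his,ilq,ilt,ims,isu,itu,msu] rk=29  ker:emq,equ,imq,imt,iqs,iqt,ist,lmq,lmt,lqt,lqu,lst,ltu,mqt,mst,mtu,qst,qsu,qtu,stu
∂3: piv[dequ,diqs,eimq,eimt,eiqt,elst,emqt,iqst,istu,lmqt,qstu] rk=11  ker:imqt
b_3=(12−11)−0=1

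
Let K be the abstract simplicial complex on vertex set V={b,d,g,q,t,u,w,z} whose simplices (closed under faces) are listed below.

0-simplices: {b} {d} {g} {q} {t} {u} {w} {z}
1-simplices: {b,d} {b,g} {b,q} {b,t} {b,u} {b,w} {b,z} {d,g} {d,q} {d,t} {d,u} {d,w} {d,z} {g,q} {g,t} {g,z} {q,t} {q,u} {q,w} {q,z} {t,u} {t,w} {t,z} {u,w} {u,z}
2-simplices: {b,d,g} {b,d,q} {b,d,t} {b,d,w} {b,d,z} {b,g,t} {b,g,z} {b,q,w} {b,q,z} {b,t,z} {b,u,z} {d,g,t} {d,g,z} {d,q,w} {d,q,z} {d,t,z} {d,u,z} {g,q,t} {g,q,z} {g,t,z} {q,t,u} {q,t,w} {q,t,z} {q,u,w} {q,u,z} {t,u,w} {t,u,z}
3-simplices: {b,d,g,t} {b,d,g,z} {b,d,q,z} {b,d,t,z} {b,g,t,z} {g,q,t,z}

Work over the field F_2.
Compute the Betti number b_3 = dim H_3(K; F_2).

n_0=8 n_1=25 n_2=27 n_3=6  [Z2]
∂1: piv[bd,bg,bq,bt,bu,bw,bz] rk=7  ker:dg,dq,dt,du,dw,dz,gq,gt,gz,qt,qu,qw,qz,tu,tw,tz,uw,uz
∂2: piv[bdg,bdq,bdt,bdw,bdz,bgt,bgz,bqw,bqz,btz,buz,duz,gqt,gqz,qtu,qtw,quw,quz] rk=18  ker:dgt,dgz,dqw,dqz,dtz,gtz,qtz,tuw,tuz
∂3: piv[bdgt,bdgz,bdqz,bdtz,bgtz,gqtz] rk=6
b_3=(6−6)−0=0

b_3=0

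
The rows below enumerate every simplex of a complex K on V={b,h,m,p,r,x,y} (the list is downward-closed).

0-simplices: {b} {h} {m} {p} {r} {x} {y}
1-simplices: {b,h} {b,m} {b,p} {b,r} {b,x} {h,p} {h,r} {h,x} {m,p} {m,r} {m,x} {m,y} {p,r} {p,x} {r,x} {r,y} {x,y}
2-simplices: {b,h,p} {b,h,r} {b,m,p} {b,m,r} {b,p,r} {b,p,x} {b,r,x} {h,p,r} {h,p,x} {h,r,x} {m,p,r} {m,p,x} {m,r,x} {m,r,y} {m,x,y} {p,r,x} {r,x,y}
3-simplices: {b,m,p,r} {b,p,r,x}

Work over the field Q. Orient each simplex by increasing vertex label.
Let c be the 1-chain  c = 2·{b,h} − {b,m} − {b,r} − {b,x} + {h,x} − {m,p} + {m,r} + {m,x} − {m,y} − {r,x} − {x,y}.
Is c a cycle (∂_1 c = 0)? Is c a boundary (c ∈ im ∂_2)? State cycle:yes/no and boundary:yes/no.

cycle:no boundary:no

n_0=7 n_1=17 n_2=17 n_3=2  [Q]
∂1: piv[bh,bm,bp,br,bx,my] rk=6  ker:hp,hr,hx,mp,mr,mx,pr,px,rx,ry,xy
∂2: piv[bhp,bhr,bmp,bmr,bpr,bpx,brx,hpx,mpx,mry,mxy] rk=11  ker:hpr,hrx,mpr,mrx,prx,rxy
∂3: piv[bmpr,bprx] rk=2
∂1c = {b} + {h} − {m} − {p} + {r} + {x} − 2·{y}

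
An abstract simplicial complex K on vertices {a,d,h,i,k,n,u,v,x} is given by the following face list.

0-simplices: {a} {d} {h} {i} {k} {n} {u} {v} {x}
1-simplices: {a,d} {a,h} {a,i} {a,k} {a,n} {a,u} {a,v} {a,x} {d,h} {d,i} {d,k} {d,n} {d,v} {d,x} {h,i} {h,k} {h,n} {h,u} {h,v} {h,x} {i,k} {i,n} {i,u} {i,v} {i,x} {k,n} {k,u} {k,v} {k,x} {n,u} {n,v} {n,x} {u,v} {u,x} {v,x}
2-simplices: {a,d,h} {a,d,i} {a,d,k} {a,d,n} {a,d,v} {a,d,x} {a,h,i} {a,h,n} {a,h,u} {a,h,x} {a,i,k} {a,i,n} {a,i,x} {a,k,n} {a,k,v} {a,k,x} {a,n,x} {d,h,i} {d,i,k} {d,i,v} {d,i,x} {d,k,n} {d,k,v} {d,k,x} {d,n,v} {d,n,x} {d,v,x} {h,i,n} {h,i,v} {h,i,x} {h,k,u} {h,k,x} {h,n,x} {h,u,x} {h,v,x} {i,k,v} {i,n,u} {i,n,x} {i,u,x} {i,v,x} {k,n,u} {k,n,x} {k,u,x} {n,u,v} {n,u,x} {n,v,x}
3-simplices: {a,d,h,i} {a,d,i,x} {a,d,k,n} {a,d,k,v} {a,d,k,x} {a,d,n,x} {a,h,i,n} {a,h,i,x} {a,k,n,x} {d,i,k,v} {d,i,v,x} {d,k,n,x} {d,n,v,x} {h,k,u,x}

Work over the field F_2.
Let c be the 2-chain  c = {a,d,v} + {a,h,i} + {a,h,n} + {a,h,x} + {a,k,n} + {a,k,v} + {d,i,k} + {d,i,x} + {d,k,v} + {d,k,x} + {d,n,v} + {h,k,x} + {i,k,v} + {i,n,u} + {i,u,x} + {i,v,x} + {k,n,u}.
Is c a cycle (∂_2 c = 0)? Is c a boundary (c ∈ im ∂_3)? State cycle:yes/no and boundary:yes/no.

cycle:no boundary:no

n_0=9 n_1=35 n_2=46 n_3=14  [Z2]
∂1: piv[ad,ah,ai,ak,an,au,av,ax] rk=8  ker:dh,di,dk,dn,dv,dx,hi,hk,hn,hu,hv,hx,ik,in,iu,iv,ix,kn,ku,kv,kx,nu,nv,nx,uv,ux,vx
∂2: piv[adh,adi,adk,adn,adv,adx,ahi,ahn,ahu,ahx,aik,ain,aix,akn,akv,akx,anx,div,dnv,dvx,hiv,hku,hkx,hux,inu,iux,nuv] rk=27  ker:dhi,dik,dix,dkn,dkv,dkx,dnx,hin,hix,hnx,hvx,ikv,inx,ivx,knu,knx,kux,nux,nvx
∂3: piv[adhi,adix,adkn,adkv,adkx,adnx,ahin,ahix,aknx,dikv,divx,dnvx,hkux] rk=13  ker:dknx
∂2c = {a,d} + {a,h} + {a,i} + {a,x} + {d,k} + {d,n} + {d,v} + {h,i} + {h,k} + {h,n} + {i,n} + {i,x} + {k,u} + {k,v} + {n,v} + {u,x} + {v,x}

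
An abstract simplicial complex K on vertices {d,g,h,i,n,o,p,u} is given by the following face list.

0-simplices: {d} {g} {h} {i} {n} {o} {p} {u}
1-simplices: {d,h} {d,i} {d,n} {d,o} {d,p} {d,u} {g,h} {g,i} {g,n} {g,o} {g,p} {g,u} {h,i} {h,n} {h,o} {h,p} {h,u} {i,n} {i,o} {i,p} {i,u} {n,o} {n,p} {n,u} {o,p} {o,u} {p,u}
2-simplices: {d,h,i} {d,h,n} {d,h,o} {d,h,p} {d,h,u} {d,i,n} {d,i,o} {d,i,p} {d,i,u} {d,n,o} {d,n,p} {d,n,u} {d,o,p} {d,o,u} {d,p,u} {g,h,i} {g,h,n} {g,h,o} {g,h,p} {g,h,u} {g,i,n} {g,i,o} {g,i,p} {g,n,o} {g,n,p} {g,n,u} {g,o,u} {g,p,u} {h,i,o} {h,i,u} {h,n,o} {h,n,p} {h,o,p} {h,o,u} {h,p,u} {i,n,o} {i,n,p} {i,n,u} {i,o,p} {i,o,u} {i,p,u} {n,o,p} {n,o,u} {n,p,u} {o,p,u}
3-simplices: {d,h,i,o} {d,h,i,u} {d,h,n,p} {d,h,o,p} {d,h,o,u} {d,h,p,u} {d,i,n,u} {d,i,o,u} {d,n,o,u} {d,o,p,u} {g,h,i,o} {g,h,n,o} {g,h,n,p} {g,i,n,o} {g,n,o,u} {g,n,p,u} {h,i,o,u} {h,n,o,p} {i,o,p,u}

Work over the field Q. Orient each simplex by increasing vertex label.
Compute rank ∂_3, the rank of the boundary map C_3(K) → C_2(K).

n_0=8 n_1=27 n_2=45 n_3=19  [Q]
∂1: piv[dh,di,dn,do,dp,du,gh] rk=7  ker:gi,gn,go,gp,gu,hi,hn,ho,hp,hu,in,io,ip,iu,no,np,nu,op,ou,pu
∂2: piv[dhi,dhn,dho,dhp,dhu,din,dio,dip,diu,dno,dnp,dnu,dop,dou,dpu,ghi,ghn,gho,ghp,ghu] rk=20  ker:gin,gio,gip,gno,gnp,gnu,gou,gpu,hio,hiu,hno,hnp,hop,hou,hpu,ino,inp,inu,iop,iou,ipu,nop,nou,npu,opu
∂3: piv[dhio,dhiu,dhnp,dhop,dhou,dhpu,dinu,diou,dnou,dopu,ghio,ghno,ghnp,gino,gnou,gnpu,hnop,iopu] rk=18  ker:hiou
rk∂_3=18

rank∂_3=18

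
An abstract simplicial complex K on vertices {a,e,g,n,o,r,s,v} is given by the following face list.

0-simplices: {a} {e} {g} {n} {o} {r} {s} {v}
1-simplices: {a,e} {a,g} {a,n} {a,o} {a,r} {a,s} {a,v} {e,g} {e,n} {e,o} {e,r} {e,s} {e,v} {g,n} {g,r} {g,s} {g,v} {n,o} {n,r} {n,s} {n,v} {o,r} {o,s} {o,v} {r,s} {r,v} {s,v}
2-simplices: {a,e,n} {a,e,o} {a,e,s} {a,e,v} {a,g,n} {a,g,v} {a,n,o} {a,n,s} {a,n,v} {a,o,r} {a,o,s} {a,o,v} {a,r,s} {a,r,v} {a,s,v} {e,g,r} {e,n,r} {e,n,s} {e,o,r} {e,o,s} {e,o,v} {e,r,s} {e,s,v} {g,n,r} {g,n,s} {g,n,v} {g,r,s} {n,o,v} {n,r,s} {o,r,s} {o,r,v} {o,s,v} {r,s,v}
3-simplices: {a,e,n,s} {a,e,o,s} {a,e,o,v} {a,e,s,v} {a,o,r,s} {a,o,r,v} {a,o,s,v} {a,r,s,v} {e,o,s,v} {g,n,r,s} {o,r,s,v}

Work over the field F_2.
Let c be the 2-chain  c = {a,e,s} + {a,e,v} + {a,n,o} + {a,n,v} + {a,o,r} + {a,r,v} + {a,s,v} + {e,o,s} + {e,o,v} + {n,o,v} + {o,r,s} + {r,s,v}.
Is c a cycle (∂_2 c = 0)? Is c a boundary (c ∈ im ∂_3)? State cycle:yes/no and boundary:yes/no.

n_0=8 n_1=27 n_2=33 n_3=11  [Z2]
∂1: piv[ae,ag,an,ao,ar,as,av] rk=7  ker:eg,en,eo,er,es,ev,gn,gr,gs,gv,no,nr,ns,nv,or,os,ov,rs,rv,sv
∂2: piv[aen,aeo,aes,aev,agn,agv,ano,ans,anv,aor,aos,aov,ars,arv,asv,egr,enr,eor,gnr,gns] rk=20  ker:ens,eos,eov,ers,esv,gnv,grs,nov,nrs,ors,orv,osv,rsv
∂3: piv[aens,aeos,aeov,aesv,aors,aorv,aosv,arsv,gnrs] rk=9  ker:eosv,orsv
∂2c = 0
c vs im∂3: residual ≠ 0 ⇒ not boundary

cycle:yes boundary:no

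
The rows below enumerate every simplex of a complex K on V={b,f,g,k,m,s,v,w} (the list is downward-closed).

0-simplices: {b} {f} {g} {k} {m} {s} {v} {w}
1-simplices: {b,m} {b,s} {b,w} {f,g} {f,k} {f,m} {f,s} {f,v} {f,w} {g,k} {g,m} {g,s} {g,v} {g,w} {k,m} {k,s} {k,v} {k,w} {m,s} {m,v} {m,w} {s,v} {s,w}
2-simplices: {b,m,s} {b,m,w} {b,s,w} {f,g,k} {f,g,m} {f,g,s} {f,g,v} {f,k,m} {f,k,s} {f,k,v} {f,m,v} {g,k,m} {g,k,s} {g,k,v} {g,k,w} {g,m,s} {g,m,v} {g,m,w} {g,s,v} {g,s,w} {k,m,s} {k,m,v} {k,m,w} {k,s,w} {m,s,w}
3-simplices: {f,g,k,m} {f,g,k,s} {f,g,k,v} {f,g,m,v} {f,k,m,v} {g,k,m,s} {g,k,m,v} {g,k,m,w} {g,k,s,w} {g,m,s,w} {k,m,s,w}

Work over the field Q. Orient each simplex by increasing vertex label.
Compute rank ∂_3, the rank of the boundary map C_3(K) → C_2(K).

n_0=8 n_1=23 n_2=25 n_3=11  [Q]
∂1: piv[bm,bs,bw,fg,fk,fm,fv] rk=7  ker:fs,fw,gk,gm,gs,gv,gw,km,ks,kv,kw,ms,mv,mw,sv,sw
∂2: piv[bms,bmw,bsw,fgk,fgm,fgs,fgv,fkm,fks,fkv,fmv,gkw,gms,gmw,gsv] rk=15  ker:gkm,gks,gkv,gmv,gsw,kms,kmv,kmw,ksw,msw
∂3: piv[fgkm,fgks,fgkv,fgmv,fkmv,gkms,gkmw,gksw,gmsw] rk=9  ker:gkmv,kmsw
rk∂_3=9

rank∂_3=9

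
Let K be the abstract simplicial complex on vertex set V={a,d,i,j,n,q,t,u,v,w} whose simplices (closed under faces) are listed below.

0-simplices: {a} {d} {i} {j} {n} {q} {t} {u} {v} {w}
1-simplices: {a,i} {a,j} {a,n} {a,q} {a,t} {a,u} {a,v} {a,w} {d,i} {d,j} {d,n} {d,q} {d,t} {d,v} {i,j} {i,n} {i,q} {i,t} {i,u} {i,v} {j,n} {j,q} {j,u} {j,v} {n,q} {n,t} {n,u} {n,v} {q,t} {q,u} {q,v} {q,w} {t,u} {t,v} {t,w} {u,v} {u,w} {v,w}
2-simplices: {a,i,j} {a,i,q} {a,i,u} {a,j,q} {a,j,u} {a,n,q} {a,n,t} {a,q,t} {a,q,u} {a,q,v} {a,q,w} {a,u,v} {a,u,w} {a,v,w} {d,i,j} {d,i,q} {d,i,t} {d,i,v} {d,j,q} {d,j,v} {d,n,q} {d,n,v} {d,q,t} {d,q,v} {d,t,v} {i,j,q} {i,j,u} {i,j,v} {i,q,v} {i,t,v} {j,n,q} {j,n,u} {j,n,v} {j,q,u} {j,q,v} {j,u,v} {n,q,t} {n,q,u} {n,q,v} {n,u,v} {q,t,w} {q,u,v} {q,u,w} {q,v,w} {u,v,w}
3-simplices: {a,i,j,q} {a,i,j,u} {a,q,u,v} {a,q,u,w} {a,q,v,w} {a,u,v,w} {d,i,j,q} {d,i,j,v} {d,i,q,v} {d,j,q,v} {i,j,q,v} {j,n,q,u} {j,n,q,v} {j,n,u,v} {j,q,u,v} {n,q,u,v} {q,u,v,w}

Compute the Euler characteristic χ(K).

n_0=10 n_1=38 n_2=45 n_3=17
χ=+10−38+45−17=0

χ(K)=0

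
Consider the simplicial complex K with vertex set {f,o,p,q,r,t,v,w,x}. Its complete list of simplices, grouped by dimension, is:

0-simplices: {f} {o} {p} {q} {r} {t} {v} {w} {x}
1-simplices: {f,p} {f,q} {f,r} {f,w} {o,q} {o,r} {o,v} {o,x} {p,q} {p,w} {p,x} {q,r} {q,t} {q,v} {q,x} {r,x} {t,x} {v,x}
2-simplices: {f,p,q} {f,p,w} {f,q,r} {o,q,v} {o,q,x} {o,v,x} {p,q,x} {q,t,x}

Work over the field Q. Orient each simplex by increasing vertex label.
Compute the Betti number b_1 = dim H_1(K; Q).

n_0=9 n_1=18 n_2=8  [Q]
∂1: piv[fp,fq,fr,fw,oq,ov,ox,qt] rk=8  ker:or,pq,pw,px,qr,qv,qx,rx,tx,vx
∂2: piv[fpq,fpw,fqr,oqv,oqx,ovx,pqx,qtx] rk=8
b_1=(18−8)−8=2

b_1=2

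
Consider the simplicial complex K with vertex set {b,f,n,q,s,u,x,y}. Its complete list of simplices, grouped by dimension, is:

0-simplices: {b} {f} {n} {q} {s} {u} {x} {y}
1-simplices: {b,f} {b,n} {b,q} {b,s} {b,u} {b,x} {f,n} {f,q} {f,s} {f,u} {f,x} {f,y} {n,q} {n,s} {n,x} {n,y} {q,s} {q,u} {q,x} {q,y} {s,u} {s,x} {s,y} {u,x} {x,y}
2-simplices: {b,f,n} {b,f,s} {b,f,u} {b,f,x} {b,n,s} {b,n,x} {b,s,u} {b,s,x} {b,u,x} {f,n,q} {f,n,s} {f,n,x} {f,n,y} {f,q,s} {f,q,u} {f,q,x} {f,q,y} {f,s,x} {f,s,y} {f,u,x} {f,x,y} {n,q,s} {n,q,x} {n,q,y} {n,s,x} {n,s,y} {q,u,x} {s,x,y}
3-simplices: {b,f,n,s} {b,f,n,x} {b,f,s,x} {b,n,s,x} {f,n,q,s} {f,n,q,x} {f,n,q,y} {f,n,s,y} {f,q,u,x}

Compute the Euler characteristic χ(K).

n_0=8 n_1=25 n_2=28 n_3=9
χ=+8−25+28−9=2

χ(K)=2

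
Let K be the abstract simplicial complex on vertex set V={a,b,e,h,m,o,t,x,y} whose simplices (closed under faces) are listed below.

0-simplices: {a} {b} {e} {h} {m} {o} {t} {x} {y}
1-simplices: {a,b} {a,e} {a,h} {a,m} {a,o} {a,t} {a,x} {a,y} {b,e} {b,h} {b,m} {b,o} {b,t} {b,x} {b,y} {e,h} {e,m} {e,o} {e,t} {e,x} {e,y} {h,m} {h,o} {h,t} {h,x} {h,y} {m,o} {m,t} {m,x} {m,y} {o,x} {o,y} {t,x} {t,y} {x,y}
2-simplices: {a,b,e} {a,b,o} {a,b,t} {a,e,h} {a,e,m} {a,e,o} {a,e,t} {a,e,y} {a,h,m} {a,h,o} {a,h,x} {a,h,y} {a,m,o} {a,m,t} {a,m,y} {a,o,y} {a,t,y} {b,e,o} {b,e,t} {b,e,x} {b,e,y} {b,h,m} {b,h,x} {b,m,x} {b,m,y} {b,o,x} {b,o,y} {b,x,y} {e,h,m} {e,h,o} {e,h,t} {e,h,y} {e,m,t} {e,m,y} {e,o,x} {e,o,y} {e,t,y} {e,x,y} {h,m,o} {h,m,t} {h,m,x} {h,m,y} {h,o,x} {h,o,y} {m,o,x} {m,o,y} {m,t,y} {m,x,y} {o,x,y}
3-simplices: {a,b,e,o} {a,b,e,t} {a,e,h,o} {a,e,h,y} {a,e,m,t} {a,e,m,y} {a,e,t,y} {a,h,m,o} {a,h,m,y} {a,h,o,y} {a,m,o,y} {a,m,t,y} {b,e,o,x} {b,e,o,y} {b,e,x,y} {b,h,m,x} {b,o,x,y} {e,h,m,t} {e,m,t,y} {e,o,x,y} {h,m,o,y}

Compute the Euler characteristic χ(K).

χ(K)=2

n_0=9 n_1=35 n_2=49 n_3=21
χ=+9−35+49−21=2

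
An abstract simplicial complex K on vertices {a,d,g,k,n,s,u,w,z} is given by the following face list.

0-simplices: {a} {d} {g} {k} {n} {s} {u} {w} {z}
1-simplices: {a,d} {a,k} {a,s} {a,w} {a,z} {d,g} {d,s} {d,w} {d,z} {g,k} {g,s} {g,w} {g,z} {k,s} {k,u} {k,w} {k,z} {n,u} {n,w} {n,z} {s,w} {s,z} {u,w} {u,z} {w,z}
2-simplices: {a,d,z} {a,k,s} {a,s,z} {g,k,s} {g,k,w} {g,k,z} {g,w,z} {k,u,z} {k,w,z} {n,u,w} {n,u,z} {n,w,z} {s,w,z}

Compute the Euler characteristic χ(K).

n_0=9 n_1=25 n_2=13
χ=+9−25+13=-3

χ(K)=-3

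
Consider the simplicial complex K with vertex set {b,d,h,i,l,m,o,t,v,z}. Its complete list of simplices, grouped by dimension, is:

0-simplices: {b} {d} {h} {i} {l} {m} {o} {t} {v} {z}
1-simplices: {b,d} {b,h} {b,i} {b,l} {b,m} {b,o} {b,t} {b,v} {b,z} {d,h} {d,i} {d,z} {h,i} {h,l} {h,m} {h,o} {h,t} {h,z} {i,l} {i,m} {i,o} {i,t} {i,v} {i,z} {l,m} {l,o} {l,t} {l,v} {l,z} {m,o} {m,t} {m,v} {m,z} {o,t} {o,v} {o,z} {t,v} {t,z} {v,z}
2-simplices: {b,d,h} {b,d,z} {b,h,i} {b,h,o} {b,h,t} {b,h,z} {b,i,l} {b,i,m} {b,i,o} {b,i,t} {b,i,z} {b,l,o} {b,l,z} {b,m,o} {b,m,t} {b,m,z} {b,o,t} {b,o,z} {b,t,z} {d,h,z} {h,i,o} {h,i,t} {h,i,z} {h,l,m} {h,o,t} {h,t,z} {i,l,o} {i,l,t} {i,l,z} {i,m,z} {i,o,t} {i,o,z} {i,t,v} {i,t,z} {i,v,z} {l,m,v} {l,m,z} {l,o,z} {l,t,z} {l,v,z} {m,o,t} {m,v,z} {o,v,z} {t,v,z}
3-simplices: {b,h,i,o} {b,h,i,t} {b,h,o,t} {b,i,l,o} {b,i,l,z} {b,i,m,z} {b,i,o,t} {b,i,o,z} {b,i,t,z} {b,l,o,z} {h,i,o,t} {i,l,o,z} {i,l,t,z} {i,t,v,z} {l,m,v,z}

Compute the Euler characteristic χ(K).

n_0=10 n_1=39 n_2=44 n_3=15
χ=+10−39+44−15=0

χ(K)=0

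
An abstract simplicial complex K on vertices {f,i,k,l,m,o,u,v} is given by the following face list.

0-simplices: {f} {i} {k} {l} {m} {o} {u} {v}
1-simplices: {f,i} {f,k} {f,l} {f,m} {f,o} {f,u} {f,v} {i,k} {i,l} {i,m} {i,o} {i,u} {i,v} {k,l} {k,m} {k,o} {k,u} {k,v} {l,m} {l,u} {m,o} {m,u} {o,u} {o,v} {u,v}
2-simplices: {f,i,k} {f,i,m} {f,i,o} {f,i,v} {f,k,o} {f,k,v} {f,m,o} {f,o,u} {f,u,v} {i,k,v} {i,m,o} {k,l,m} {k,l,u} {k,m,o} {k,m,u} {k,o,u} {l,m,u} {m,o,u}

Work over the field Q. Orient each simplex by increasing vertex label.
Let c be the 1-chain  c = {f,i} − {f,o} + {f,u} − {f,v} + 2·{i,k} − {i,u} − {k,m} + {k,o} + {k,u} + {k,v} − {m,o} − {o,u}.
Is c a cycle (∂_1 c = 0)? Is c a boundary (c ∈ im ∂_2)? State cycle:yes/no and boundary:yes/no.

cycle:yes boundary:no

n_0=8 n_1=25 n_2=18  [Q]
∂1: piv[fi,fk,fl,fm,fo,fu,fv] rk=7  ker:ik,il,im,io,iu,iv,kl,km,ko,ku,kv,lm,lu,mo,mu,ou,ov,uv
∂2: piv[fik,fim,fio,fiv,fko,fkv,fmo,fou,fuv,klm,klu,kmo,kmu,kou] rk=14  ker:ikv,imo,lmu,mou
∂1c = 0
c vs im∂2: residual ≠ 0 ⇒ not boundary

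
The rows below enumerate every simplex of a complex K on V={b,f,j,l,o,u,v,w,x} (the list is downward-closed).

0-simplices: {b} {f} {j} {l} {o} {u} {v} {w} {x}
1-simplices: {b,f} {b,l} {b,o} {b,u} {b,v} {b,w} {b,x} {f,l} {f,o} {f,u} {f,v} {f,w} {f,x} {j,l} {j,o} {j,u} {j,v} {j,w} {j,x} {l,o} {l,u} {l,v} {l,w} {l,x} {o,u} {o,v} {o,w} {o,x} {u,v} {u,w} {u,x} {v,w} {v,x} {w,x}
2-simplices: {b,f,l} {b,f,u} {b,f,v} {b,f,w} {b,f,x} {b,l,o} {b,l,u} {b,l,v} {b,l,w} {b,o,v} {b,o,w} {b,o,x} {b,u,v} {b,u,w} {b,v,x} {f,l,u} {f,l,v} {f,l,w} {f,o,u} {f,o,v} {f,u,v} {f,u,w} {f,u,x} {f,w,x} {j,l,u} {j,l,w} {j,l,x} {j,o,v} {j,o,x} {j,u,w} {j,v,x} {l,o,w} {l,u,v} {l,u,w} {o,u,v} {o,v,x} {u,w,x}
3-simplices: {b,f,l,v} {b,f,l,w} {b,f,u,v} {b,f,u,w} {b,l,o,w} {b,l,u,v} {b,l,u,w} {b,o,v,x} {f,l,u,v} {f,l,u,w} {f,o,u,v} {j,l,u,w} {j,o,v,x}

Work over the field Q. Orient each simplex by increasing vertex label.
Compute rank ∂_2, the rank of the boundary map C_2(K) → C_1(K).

n_0=9 n_1=34 n_2=37 n_3=13  [Q]
∂1: piv[bf,bl,bo,bu,bv,bw,bx,jl] rk=8  ker:fl,fo,fu,fv,fw,fx,jo,ju,jv,jw,jx,lo,lu,lv,lw,lx,ou,ov,ow,ox,uv,uw,ux,vw,vx,wx
∂2: piv[bfl,bfu,bfv,bfw,bfx,blo,blu,blv,blw,bov,bow,box,buv,buw,bvx,fou,fov,fux,fwx,jlu,jlw,jlx,jov,jox] rk=24  ker:flu,flv,flw,fuv,fuw,juw,jvx,low,luv,luw,ouv,ovx,uwx
∂3: piv[bflv,bflw,bfuv,bfuw,blow,bluv,bluw,bovx,fluv,fouv,jluw,jovx] rk=12  ker:fluw
rk∂_2=24

rank∂_2=24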